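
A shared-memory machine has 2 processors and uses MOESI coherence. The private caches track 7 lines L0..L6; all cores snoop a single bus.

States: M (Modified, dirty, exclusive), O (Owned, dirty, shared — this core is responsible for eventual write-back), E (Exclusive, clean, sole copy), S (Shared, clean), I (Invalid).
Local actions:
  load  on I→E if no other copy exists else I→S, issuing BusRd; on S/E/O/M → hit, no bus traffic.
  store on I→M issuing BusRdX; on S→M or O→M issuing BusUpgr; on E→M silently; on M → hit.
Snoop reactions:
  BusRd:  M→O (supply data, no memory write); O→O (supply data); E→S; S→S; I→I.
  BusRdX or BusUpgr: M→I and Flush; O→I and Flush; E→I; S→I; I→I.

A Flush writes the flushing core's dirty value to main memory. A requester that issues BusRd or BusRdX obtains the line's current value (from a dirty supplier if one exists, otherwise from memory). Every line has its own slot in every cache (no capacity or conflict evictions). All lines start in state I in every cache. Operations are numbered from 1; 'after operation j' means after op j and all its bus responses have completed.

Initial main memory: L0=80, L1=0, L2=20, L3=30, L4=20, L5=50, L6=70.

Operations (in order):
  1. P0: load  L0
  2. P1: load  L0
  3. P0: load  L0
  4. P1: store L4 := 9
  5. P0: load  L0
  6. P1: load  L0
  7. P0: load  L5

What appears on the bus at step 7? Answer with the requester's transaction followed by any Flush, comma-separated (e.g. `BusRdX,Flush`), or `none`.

bus = BusRd

[1] P0: load  L0 | P0:E(80), P1:I | bus: BusRd
[2] P1: load  L0 | P0:S(80), P1:S(80) | bus: BusRd
[3] P0: load  L0 | P0:S(80), P1:S(80) | bus: none
[4] P1: store L4 := 9 | P0:I, P1:M(9) | bus: BusRdX
[5] P0: load  L0 | P0:S(80), P1:S(80) | bus: none
[6] P1: load  L0 | P0:S(80), P1:S(80) | bus: none
[7] P0: load  L5 | P0:E(50), P1:I | bus: BusRd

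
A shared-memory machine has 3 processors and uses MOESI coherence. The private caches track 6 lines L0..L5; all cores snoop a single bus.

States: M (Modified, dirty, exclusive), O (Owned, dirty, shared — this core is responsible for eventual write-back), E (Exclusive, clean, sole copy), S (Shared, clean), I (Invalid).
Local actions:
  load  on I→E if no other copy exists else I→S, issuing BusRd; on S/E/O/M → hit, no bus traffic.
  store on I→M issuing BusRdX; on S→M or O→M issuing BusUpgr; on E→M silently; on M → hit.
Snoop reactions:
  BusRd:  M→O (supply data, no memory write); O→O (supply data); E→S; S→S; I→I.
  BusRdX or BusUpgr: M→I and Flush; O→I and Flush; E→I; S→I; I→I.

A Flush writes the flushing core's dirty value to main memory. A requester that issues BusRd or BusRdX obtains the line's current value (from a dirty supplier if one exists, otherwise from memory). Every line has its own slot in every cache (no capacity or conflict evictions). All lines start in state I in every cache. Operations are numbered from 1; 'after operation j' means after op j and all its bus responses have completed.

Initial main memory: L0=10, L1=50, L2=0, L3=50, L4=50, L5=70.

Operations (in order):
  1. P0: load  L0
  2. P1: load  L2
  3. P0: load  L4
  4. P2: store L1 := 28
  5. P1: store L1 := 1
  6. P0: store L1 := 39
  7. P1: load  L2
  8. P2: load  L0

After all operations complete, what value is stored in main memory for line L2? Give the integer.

  op1 P0: load  L0 → E/I/I on L0; bus BusRd; mem=10
  op2 P1: load  L2 → I/E/I on L2; bus BusRd; mem=0
  op3 P0: load  L4 → E/I/I on L4; bus BusRd; mem=50
  op4 P2: store L1 := 28 → I/I/M on L1; bus BusRdX; mem=50
  op5 P1: store L1 := 1 → I/M/I on L1; bus BusRdX Flush; mem=28
  op6 P0: store L1 := 39 → M/I/I on L1; bus BusRdX Flush; mem=1
  op7 P1: load  L2 → I/E/I on L2; bus (none); mem=0
  op8 P2: load  L0 → S/I/S on L0; bus BusRd; mem=10

memory[L2] = 0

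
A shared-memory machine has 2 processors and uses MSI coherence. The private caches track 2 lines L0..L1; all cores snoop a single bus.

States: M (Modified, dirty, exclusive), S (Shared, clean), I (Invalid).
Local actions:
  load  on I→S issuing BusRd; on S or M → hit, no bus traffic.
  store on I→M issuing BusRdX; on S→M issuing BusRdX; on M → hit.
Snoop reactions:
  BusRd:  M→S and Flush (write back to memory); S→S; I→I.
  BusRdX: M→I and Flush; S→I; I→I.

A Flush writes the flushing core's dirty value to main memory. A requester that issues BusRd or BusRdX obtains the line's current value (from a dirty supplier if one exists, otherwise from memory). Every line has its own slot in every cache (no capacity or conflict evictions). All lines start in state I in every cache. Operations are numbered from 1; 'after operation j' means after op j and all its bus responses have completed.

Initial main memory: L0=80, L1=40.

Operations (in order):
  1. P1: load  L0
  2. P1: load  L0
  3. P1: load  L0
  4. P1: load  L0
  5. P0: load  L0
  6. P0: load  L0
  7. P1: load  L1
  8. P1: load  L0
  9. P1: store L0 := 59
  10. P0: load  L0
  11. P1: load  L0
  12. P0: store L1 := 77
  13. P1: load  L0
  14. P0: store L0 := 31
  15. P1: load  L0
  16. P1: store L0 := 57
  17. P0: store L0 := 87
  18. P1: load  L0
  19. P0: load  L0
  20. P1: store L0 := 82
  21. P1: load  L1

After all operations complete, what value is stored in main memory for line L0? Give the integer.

[1] P1: load  L0 | P0:I, P1:S(80) | bus: BusRd
[2] P1: load  L0 | P0:I, P1:S(80) | bus: none
[3] P1: load  L0 | P0:I, P1:S(80) | bus: none
[4] P1: load  L0 | P0:I, P1:S(80) | bus: none
[5] P0: load  L0 | P0:S(80), P1:S(80) | bus: BusRd
[6] P0: load  L0 | P0:S(80), P1:S(80) | bus: none
[7] P1: load  L1 | P0:I, P1:S(40) | bus: BusRd
[8] P1: load  L0 | P0:S(80), P1:S(80) | bus: none
[9] P1: store L0 := 59 | P0:I, P1:M(59) | bus: BusRdX
[10] P0: load  L0 | P0:S(59), P1:S(59) | bus: BusRd,Flush
[11] P1: load  L0 | P0:S(59), P1:S(59) | bus: none
[12] P0: store L1 := 77 | P0:M(77), P1:I | bus: BusRdX
[13] P1: load  L0 | P0:S(59), P1:S(59) | bus: none
[14] P0: store L0 := 31 | P0:M(31), P1:I | bus: BusRdX
[15] P1: load  L0 | P0:S(31), P1:S(31) | bus: BusRd,Flush
[16] P1: store L0 := 57 | P0:I, P1:M(57) | bus: BusRdX
[17] P0: store L0 := 87 | P0:M(87), P1:I | bus: BusRdX,Flush
[18] P1: load  L0 | P0:S(87), P1:S(87) | bus: BusRd,Flush
[19] P0: load  L0 | P0:S(87), P1:S(87) | bus: none
[20] P1: store L0 := 82 | P0:I, P1:M(82) | bus: BusRdX
[21] P1: load  L1 | P0:S(77), P1:S(77) | bus: BusRd,Flush

memory[L0] = 87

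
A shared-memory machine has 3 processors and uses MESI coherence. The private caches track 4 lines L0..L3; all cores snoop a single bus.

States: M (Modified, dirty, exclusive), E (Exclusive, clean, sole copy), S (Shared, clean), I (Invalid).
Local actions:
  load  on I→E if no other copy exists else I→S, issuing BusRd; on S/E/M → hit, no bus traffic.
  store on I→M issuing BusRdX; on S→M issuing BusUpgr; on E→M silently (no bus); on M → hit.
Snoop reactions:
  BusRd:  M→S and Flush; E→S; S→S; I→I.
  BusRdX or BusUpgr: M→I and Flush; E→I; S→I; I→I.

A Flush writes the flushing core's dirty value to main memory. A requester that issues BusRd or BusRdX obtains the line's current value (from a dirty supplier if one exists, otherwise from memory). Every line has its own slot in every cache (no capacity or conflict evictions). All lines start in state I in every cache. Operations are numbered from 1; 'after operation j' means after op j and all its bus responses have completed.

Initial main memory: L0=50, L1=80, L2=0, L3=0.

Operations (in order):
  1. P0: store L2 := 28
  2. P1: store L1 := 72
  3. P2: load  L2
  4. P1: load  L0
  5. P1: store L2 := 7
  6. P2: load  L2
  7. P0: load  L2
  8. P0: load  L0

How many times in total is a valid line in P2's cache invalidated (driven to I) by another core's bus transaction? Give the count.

invalidations = 1

step 1: P0: store L2 := 28  ⟶  MII  (L2)  txn=BusRdX  M[L2]=0
step 2: P1: store L1 := 72  ⟶  IMI  (L1)  txn=BusRdX  M[L1]=80
step 3: P2: load  L2  ⟶  SIS  (L2)  txn=BusRd+Flush  M[L2]=28
step 4: P1: load  L0  ⟶  IEI  (L0)  txn=BusRd  M[L0]=50
step 5: P1: store L2 := 7  ⟶  IMI  (L2)  txn=BusRdX  M[L2]=28
step 6: P2: load  L2  ⟶  ISS  (L2)  txn=BusRd+Flush  M[L2]=7
step 7: P0: load  L2  ⟶  SSS  (L2)  txn=BusRd  M[L2]=7
step 8: P0: load  L0  ⟶  SSI  (L0)  txn=BusRd  M[L0]=50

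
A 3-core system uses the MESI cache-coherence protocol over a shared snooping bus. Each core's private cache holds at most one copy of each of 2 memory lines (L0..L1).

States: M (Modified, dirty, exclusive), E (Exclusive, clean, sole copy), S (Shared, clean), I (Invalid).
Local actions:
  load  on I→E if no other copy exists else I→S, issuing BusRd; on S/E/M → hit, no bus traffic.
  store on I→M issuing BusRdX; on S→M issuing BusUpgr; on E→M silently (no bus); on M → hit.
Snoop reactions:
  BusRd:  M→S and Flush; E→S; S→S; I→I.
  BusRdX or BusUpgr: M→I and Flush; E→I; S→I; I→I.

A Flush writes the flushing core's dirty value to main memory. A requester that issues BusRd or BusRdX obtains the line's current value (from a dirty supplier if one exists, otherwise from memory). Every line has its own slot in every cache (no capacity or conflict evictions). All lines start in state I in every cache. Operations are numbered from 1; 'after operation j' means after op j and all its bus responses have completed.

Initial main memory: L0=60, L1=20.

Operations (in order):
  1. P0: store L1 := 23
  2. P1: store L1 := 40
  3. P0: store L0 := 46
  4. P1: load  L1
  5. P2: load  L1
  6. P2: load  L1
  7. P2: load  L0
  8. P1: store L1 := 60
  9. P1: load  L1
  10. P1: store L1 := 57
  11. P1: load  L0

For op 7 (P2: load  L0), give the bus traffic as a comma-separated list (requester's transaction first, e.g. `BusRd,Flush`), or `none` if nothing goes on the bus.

step 1: P0: store L1 := 23  ⟶  MII  (L1)  txn=BusRdX  M[L1]=20
step 2: P1: store L1 := 40  ⟶  IMI  (L1)  txn=BusRdX+Flush  M[L1]=23
step 3: P0: store L0 := 46  ⟶  MII  (L0)  txn=BusRdX  M[L0]=60
step 4: P1: load  L1  ⟶  IMI  (L1)  txn=∅  M[L1]=23
step 5: P2: load  L1  ⟶  ISS  (L1)  txn=BusRd+Flush  M[L1]=40
step 6: P2: load  L1  ⟶  ISS  (L1)  txn=∅  M[L1]=40
step 7: P2: load  L0  ⟶  SIS  (L0)  txn=BusRd+Flush  M[L0]=46
step 8: P1: store L1 := 60  ⟶  IMI  (L1)  txn=BusUpgr  M[L1]=40
step 9: P1: load  L1  ⟶  IMI  (L1)  txn=∅  M[L1]=40
step 10: P1: store L1 := 57  ⟶  IMI  (L1)  txn=∅  M[L1]=40
step 11: P1: load  L0  ⟶  SSS  (L0)  txn=BusRd  M[L0]=46

bus = BusRd,Flush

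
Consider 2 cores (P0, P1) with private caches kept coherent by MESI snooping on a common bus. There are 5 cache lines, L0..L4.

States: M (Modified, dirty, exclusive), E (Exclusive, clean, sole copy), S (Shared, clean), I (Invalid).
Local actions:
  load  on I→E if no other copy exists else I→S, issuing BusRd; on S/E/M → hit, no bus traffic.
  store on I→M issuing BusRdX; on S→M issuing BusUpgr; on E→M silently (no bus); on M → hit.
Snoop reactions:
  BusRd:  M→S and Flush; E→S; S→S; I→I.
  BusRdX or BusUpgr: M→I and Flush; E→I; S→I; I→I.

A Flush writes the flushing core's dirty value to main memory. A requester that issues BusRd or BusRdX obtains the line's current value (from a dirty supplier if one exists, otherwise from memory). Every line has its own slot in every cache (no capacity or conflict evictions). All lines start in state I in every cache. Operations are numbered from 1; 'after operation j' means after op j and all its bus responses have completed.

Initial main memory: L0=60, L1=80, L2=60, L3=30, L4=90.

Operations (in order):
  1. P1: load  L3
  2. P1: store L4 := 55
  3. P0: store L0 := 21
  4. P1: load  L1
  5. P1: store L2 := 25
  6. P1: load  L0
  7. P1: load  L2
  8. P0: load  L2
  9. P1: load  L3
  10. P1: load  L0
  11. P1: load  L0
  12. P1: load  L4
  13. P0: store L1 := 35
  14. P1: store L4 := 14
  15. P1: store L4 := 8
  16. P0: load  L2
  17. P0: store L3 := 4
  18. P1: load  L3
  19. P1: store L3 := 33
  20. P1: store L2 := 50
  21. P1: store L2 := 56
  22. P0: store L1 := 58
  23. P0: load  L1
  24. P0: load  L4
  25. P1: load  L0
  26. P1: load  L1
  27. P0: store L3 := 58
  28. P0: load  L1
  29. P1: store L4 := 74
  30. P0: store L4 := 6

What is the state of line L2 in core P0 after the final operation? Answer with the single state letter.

step 1: P1: load  L3  ⟶  IE  (L3)  txn=BusRd  M[L3]=30
step 2: P1: store L4 := 55  ⟶  IM  (L4)  txn=BusRdX  M[L4]=90
step 3: P0: store L0 := 21  ⟶  MI  (L0)  txn=BusRdX  M[L0]=60
step 4: P1: load  L1  ⟶  IE  (L1)  txn=BusRd  M[L1]=80
step 5: P1: store L2 := 25  ⟶  IM  (L2)  txn=BusRdX  M[L2]=60
step 6: P1: load  L0  ⟶  SS  (L0)  txn=BusRd+Flush  M[L0]=21
step 7: P1: load  L2  ⟶  IM  (L2)  txn=∅  M[L2]=60
step 8: P0: load  L2  ⟶  SS  (L2)  txn=BusRd+Flush  M[L2]=25
step 9: P1: load  L3  ⟶  IE  (L3)  txn=∅  M[L3]=30
step 10: P1: load  L0  ⟶  SS  (L0)  txn=∅  M[L0]=21
step 11: P1: load  L0  ⟶  SS  (L0)  txn=∅  M[L0]=21
step 12: P1: load  L4  ⟶  IM  (L4)  txn=∅  M[L4]=90
step 13: P0: store L1 := 35  ⟶  MI  (L1)  txn=BusRdX  M[L1]=80
step 14: P1: store L4 := 14  ⟶  IM  (L4)  txn=∅  M[L4]=90
step 15: P1: store L4 := 8  ⟶  IM  (L4)  txn=∅  M[L4]=90
step 16: P0: load  L2  ⟶  SS  (L2)  txn=∅  M[L2]=25
step 17: P0: store L3 := 4  ⟶  MI  (L3)  txn=BusRdX  M[L3]=30
step 18: P1: load  L3  ⟶  SS  (L3)  txn=BusRd+Flush  M[L3]=4
step 19: P1: store L3 := 33  ⟶  IM  (L3)  txn=BusUpgr  M[L3]=4
step 20: P1: store L2 := 50  ⟶  IM  (L2)  txn=BusUpgr  M[L2]=25
step 21: P1: store L2 := 56  ⟶  IM  (L2)  txn=∅  M[L2]=25
step 22: P0: store L1 := 58  ⟶  MI  (L1)  txn=∅  M[L1]=80
step 23: P0: load  L1  ⟶  MI  (L1)  txn=∅  M[L1]=80
step 24: P0: load  L4  ⟶  SS  (L4)  txn=BusRd+Flush  M[L4]=8
step 25: P1: load  L0  ⟶  SS  (L0)  txn=∅  M[L0]=21
step 26: P1: load  L1  ⟶  SS  (L1)  txn=BusRd+Flush  M[L1]=58
step 27: P0: store L3 := 58  ⟶  MI  (L3)  txn=BusRdX+Flush  M[L3]=33
step 28: P0: load  L1  ⟶  SS  (L1)  txn=∅  M[L1]=58
step 29: P1: store L4 := 74  ⟶  IM  (L4)  txn=BusUpgr  M[L4]=8
step 30: P0: store L4 := 6  ⟶  MI  (L4)  txn=BusRdX+Flush  M[L4]=74

state = I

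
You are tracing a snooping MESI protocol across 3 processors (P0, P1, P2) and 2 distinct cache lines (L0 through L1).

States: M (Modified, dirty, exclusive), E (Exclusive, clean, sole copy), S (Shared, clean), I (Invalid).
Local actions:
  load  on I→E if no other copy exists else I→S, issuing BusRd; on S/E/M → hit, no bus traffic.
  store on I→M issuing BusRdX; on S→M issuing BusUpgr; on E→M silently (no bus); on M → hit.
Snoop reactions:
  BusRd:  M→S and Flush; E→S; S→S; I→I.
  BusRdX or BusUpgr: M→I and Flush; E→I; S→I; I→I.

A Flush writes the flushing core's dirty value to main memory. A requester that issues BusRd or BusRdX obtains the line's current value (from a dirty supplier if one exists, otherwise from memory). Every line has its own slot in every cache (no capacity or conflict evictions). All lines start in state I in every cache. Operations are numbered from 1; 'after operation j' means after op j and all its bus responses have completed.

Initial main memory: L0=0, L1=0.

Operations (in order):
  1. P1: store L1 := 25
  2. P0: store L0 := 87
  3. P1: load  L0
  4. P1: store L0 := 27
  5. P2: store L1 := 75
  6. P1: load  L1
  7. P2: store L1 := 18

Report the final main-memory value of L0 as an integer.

[1] P1: store L1 := 25 | P0:I, P1:M(25), P2:I | bus: BusRdX
[2] P0: store L0 := 87 | P0:M(87), P1:I, P2:I | bus: BusRdX
[3] P1: load  L0 | P0:S(87), P1:S(87), P2:I | bus: BusRd,Flush
[4] P1: store L0 := 27 | P0:I, P1:M(27), P2:I | bus: BusUpgr
[5] P2: store L1 := 75 | P0:I, P1:I, P2:M(75) | bus: BusRdX,Flush
[6] P1: load  L1 | P0:I, P1:S(75), P2:S(75) | bus: BusRd,Flush
[7] P2: store L1 := 18 | P0:I, P1:I, P2:M(18) | bus: BusUpgr

memory[L0] = 87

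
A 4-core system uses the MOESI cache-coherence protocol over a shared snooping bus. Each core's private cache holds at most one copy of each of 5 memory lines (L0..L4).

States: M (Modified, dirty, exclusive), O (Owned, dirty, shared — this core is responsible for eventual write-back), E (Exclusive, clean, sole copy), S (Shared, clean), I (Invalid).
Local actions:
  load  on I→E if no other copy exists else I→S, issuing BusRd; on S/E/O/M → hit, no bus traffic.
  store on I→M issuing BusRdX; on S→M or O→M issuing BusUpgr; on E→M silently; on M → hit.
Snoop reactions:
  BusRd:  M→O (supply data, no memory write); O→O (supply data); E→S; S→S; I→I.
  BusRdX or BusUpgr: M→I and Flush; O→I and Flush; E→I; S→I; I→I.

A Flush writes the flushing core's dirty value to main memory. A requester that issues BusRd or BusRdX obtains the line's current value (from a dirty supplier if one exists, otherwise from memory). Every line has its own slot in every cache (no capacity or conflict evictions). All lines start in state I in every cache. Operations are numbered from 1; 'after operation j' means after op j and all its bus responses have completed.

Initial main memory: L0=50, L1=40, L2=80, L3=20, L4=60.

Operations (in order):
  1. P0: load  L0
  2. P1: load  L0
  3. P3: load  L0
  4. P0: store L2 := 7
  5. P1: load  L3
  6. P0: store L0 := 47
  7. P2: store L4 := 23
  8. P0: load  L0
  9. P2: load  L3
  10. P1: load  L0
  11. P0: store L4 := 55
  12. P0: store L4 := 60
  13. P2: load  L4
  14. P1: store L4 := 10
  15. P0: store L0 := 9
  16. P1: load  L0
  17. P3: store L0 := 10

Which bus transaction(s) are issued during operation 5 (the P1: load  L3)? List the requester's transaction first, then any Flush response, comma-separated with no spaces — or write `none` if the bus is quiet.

  op1 P0: load  L0 → E/I/I/I on L0; bus BusRd; mem=50
  op2 P1: load  L0 → S/S/I/I on L0; bus BusRd; mem=50
  op3 P3: load  L0 → S/S/I/S on L0; bus BusRd; mem=50
  op4 P0: store L2 := 7 → M/I/I/I on L2; bus BusRdX; mem=80
  op5 P1: load  L3 → I/E/I/I on L3; bus BusRd; mem=20
  op6 P0: store L0 := 47 → M/I/I/I on L0; bus BusUpgr; mem=50
  op7 P2: store L4 := 23 → I/I/M/I on L4; bus BusRdX; mem=60
  op8 P0: load  L0 → M/I/I/I on L0; bus (none); mem=50
  op9 P2: load  L3 → I/S/S/I on L3; bus BusRd; mem=20
  op10 P1: load  L0 → O/S/I/I on L0; bus BusRd; mem=50
  op11 P0: store L4 := 55 → M/I/I/I on L4; bus BusRdX Flush; mem=23
  op12 P0: store L4 := 60 → M/I/I/I on L4; bus (none); mem=23
  op13 P2: load  L4 → O/I/S/I on L4; bus BusRd; mem=23
  op14 P1: store L4 := 10 → I/M/I/I on L4; bus BusRdX Flush; mem=60
  op15 P0: store L0 := 9 → M/I/I/I on L0; bus BusUpgr; mem=50
  op16 P1: load  L0 → O/S/I/I on L0; bus BusRd; mem=50
  op17 P3: store L0 := 10 → I/I/I/M on L0; bus BusRdX Flush; mem=9

bus = BusRd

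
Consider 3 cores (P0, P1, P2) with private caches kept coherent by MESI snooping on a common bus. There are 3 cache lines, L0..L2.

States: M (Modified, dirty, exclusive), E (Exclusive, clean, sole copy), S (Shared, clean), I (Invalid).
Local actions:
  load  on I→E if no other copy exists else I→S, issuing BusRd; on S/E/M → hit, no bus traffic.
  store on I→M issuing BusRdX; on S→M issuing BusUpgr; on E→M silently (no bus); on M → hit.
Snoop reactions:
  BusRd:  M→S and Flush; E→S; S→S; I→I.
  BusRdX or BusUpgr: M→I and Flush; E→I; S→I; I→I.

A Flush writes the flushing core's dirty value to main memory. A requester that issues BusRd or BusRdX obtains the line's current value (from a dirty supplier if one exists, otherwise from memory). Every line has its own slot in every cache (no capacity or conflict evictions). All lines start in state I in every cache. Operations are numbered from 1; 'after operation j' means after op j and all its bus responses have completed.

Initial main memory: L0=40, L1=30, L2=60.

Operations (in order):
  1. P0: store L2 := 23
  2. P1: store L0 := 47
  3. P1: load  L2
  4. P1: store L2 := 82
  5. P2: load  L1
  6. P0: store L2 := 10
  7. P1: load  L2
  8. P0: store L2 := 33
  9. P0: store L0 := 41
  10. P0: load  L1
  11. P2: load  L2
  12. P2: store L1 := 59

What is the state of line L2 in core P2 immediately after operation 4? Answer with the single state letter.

state = I

step 1: P0: store L2 := 23  ⟶  MII  (L2)  txn=BusRdX  M[L2]=60
step 2: P1: store L0 := 47  ⟶  IMI  (L0)  txn=BusRdX  M[L0]=40
step 3: P1: load  L2  ⟶  SSI  (L2)  txn=BusRd+Flush  M[L2]=23
step 4: P1: store L2 := 82  ⟶  IMI  (L2)  txn=BusUpgr  M[L2]=23
step 5: P2: load  L1  ⟶  IIE  (L1)  txn=BusRd  M[L1]=30
step 6: P0: store L2 := 10  ⟶  MII  (L2)  txn=BusRdX+Flush  M[L2]=82
step 7: P1: load  L2  ⟶  SSI  (L2)  txn=BusRd+Flush  M[L2]=10
step 8: P0: store L2 := 33  ⟶  MII  (L2)  txn=BusUpgr  M[L2]=10
step 9: P0: store L0 := 41  ⟶  MII  (L0)  txn=BusRdX+Flush  M[L0]=47
step 10: P0: load  L1  ⟶  SIS  (L1)  txn=BusRd  M[L1]=30
step 11: P2: load  L2  ⟶  SIS  (L2)  txn=BusRd+Flush  M[L2]=33
step 12: P2: store L1 := 59  ⟶  IIM  (L1)  txn=BusUpgr  M[L1]=30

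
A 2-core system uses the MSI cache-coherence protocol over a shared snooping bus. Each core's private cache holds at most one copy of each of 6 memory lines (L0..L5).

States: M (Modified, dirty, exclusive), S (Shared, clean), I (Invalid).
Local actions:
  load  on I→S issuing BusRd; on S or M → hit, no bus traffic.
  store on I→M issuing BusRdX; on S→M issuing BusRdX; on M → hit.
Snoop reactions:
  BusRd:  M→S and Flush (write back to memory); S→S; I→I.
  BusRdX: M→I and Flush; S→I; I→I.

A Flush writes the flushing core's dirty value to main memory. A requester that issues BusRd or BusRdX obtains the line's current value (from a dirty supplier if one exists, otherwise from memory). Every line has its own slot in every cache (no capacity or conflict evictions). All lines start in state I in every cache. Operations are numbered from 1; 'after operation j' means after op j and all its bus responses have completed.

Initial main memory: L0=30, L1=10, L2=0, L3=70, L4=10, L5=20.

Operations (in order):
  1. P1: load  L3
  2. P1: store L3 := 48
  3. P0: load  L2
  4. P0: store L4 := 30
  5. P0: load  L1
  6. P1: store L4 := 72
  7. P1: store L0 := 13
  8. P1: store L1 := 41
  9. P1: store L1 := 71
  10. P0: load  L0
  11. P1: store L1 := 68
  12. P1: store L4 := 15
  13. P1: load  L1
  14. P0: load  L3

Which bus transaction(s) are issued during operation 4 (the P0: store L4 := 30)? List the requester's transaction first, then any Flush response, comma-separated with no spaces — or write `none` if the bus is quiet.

[1] P1: load  L3 | P0:I, P1:S(70) | bus: BusRd
[2] P1: store L3 := 48 | P0:I, P1:M(48) | bus: BusRdX
[3] P0: load  L2 | P0:S(0), P1:I | bus: BusRd
[4] P0: store L4 := 30 | P0:M(30), P1:I | bus: BusRdX
[5] P0: load  L1 | P0:S(10), P1:I | bus: BusRd
[6] P1: store L4 := 72 | P0:I, P1:M(72) | bus: BusRdX,Flush
[7] P1: store L0 := 13 | P0:I, P1:M(13) | bus: BusRdX
[8] P1: store L1 := 41 | P0:I, P1:M(41) | bus: BusRdX
[9] P1: store L1 := 71 | P0:I, P1:M(71) | bus: none
[10] P0: load  L0 | P0:S(13), P1:S(13) | bus: BusRd,Flush
[11] P1: store L1 := 68 | P0:I, P1:M(68) | bus: none
[12] P1: store L4 := 15 | P0:I, P1:M(15) | bus: none
[13] P1: load  L1 | P0:I, P1:M(68) | bus: none
[14] P0: load  L3 | P0:S(48), P1:S(48) | bus: BusRd,Flush

bus = BusRdX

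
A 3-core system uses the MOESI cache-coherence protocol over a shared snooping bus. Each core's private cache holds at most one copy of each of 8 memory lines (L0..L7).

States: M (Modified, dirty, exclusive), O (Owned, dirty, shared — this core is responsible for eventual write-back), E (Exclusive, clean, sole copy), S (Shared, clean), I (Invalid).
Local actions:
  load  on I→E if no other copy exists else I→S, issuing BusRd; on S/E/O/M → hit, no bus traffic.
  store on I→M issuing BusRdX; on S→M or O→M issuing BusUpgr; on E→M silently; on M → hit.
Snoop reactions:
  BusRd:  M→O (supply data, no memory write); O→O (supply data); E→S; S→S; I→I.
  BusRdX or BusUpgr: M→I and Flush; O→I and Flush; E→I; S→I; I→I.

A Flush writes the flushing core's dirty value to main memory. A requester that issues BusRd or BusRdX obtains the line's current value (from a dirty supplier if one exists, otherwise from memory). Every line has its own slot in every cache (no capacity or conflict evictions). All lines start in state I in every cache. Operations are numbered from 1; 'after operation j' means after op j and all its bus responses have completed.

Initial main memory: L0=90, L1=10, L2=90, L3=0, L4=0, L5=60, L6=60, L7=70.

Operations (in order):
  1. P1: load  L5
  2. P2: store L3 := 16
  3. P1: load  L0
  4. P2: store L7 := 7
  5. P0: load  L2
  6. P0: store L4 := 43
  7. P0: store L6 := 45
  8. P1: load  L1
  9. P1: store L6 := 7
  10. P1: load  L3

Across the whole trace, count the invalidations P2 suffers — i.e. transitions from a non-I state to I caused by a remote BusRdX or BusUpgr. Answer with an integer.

  op1 P1: load  L5 → I/E/I on L5; bus BusRd; mem=60
  op2 P2: store L3 := 16 → I/I/M on L3; bus BusRdX; mem=0
  op3 P1: load  L0 → I/E/I on L0; bus BusRd; mem=90
  op4 P2: store L7 := 7 → I/I/M on L7; bus BusRdX; mem=70
  op5 P0: load  L2 → E/I/I on L2; bus BusRd; mem=90
  op6 P0: store L4 := 43 → M/I/I on L4; bus BusRdX; mem=0
  op7 P0: store L6 := 45 → M/I/I on L6; bus BusRdX; mem=60
  op8 P1: load  L1 → I/E/I on L1; bus BusRd; mem=10
  op9 P1: store L6 := 7 → I/M/I on L6; bus BusRdX Flush; mem=45
  op10 P1: load  L3 → I/S/O on L3; bus BusRd; mem=0

invalidations = 0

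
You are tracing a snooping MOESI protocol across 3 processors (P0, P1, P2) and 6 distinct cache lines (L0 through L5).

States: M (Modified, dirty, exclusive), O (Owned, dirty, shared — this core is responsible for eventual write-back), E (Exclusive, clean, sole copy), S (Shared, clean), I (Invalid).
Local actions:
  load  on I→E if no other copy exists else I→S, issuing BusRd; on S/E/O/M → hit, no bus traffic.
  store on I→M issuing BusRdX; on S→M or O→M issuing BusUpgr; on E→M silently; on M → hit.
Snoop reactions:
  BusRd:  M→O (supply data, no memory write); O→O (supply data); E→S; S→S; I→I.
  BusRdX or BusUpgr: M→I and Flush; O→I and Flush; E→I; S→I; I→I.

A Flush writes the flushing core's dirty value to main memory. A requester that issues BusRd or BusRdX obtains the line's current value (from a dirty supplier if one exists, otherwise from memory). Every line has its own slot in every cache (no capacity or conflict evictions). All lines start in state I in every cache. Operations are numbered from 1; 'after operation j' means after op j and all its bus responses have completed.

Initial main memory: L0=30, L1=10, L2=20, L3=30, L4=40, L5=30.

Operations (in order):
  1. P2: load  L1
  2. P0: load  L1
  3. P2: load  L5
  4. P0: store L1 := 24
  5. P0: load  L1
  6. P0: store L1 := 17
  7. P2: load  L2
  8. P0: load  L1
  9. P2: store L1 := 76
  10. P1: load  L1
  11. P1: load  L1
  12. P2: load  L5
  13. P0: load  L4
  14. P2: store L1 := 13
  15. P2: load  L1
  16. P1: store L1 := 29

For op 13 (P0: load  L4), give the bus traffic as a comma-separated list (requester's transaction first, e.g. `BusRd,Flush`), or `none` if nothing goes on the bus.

bus = BusRd

step 1: P2: load  L1  ⟶  IIE  (L1)  txn=BusRd  M[L1]=10
step 2: P0: load  L1  ⟶  SIS  (L1)  txn=BusRd  M[L1]=10
step 3: P2: load  L5  ⟶  IIE  (L5)  txn=BusRd  M[L5]=30
step 4: P0: store L1 := 24  ⟶  MII  (L1)  txn=BusUpgr  M[L1]=10
step 5: P0: load  L1  ⟶  MII  (L1)  txn=∅  M[L1]=10
step 6: P0: store L1 := 17  ⟶  MII  (L1)  txn=∅  M[L1]=10
step 7: P2: load  L2  ⟶  IIE  (L2)  txn=BusRd  M[L2]=20
step 8: P0: load  L1  ⟶  MII  (L1)  txn=∅  M[L1]=10
step 9: P2: store L1 := 76  ⟶  IIM  (L1)  txn=BusRdX+Flush  M[L1]=17
step 10: P1: load  L1  ⟶  ISO  (L1)  txn=BusRd  M[L1]=17
step 11: P1: load  L1  ⟶  ISO  (L1)  txn=∅  M[L1]=17
step 12: P2: load  L5  ⟶  IIE  (L5)  txn=∅  M[L5]=30
step 13: P0: load  L4  ⟶  EII  (L4)  txn=BusRd  M[L4]=40
step 14: P2: store L1 := 13  ⟶  IIM  (L1)  txn=BusUpgr  M[L1]=17
step 15: P2: load  L1  ⟶  IIM  (L1)  txn=∅  M[L1]=17
step 16: P1: store L1 := 29  ⟶  IMI  (L1)  txn=BusRdX+Flush  M[L1]=13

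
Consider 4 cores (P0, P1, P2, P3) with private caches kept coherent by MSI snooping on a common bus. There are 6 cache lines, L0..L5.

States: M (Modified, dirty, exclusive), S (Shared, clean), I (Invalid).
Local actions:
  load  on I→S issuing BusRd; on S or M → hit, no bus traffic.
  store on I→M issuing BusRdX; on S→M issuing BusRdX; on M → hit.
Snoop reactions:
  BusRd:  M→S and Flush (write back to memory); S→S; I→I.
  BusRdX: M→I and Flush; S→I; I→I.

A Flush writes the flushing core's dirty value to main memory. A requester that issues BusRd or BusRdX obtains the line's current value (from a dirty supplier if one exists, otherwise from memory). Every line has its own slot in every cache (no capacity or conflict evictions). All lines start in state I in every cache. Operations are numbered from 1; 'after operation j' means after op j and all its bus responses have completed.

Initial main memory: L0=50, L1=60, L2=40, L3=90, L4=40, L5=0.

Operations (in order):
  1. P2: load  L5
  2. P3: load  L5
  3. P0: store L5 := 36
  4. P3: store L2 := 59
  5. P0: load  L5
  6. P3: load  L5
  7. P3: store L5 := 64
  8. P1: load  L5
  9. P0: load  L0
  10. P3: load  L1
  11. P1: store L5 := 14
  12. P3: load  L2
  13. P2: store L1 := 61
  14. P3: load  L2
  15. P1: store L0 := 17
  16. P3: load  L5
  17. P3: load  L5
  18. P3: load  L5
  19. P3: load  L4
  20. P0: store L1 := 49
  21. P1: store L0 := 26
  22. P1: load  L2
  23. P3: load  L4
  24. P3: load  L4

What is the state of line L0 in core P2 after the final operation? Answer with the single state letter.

state = I

step 1: P2: load  L5  ⟶  IISI  (L5)  txn=BusRd  M[L5]=0
step 2: P3: load  L5  ⟶  IISS  (L5)  txn=BusRd  M[L5]=0
step 3: P0: store L5 := 36  ⟶  MIII  (L5)  txn=BusRdX  M[L5]=0
step 4: P3: store L2 := 59  ⟶  IIIM  (L2)  txn=BusRdX  M[L2]=40
step 5: P0: load  L5  ⟶  MIII  (L5)  txn=∅  M[L5]=0
step 6: P3: load  L5  ⟶  SIIS  (L5)  txn=BusRd+Flush  M[L5]=36
step 7: P3: store L5 := 64  ⟶  IIIM  (L5)  txn=BusRdX  M[L5]=36
step 8: P1: load  L5  ⟶  ISIS  (L5)  txn=BusRd+Flush  M[L5]=64
step 9: P0: load  L0  ⟶  SIII  (L0)  txn=BusRd  M[L0]=50
step 10: P3: load  L1  ⟶  IIIS  (L1)  txn=BusRd  M[L1]=60
step 11: P1: store L5 := 14  ⟶  IMII  (L5)  txn=BusRdX  M[L5]=64
step 12: P3: load  L2  ⟶  IIIM  (L2)  txn=∅  M[L2]=40
step 13: P2: store L1 := 61  ⟶  IIMI  (L1)  txn=BusRdX  M[L1]=60
step 14: P3: load  L2  ⟶  IIIM  (L2)  txn=∅  M[L2]=40
step 15: P1: store L0 := 17  ⟶  IMII  (L0)  txn=BusRdX  M[L0]=50
step 16: P3: load  L5  ⟶  ISIS  (L5)  txn=BusRd+Flush  M[L5]=14
step 17: P3: load  L5  ⟶  ISIS  (L5)  txn=∅  M[L5]=14
step 18: P3: load  L5  ⟶  ISIS  (L5)  txn=∅  M[L5]=14
step 19: P3: load  L4  ⟶  IIIS  (L4)  txn=BusRd  M[L4]=40
step 20: P0: store L1 := 49  ⟶  MIII  (L1)  txn=BusRdX+Flush  M[L1]=61
step 21: P1: store L0 := 26  ⟶  IMII  (L0)  txn=∅  M[L0]=50
step 22: P1: load  L2  ⟶  ISIS  (L2)  txn=BusRd+Flush  M[L2]=59
step 23: P3: load  L4  ⟶  IIIS  (L4)  txn=∅  M[L4]=40
step 24: P3: load  L4  ⟶  IIIS  (L4)  txn=∅  M[L4]=40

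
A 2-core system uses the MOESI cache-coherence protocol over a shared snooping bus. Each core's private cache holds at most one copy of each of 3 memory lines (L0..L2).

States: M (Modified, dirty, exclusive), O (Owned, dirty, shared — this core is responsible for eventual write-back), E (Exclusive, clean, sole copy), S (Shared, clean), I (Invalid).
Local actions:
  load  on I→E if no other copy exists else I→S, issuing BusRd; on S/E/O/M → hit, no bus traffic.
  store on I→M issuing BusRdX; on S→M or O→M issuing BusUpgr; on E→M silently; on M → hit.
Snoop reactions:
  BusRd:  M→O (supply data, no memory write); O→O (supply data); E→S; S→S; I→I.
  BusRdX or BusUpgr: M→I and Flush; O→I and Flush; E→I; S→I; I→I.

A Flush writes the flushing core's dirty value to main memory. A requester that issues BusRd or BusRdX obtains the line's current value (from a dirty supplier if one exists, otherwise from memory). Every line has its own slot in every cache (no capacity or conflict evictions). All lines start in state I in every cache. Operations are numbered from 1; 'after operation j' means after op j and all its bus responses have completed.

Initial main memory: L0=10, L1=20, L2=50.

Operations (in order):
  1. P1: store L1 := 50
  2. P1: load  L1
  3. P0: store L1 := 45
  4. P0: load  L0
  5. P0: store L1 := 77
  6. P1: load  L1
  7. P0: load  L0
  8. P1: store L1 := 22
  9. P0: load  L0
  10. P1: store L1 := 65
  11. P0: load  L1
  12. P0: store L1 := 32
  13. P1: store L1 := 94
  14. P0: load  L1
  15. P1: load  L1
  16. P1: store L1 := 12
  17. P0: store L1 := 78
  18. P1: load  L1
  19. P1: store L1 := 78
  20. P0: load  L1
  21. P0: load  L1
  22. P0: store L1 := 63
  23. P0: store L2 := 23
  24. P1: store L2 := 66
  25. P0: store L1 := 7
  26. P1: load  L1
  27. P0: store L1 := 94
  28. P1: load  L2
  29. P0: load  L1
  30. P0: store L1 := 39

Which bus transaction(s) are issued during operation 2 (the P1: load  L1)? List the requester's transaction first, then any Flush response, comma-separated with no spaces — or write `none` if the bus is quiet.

bus = none

  op1 P1: store L1 := 50 → I/M on L1; bus BusRdX; mem=20
  op2 P1: load  L1 → I/M on L1; bus (none); mem=20
  op3 P0: store L1 := 45 → M/I on L1; bus BusRdX Flush; mem=50
  op4 P0: load  L0 → E/I on L0; bus BusRd; mem=10
  op5 P0: store L1 := 77 → M/I on L1; bus (none); mem=50
  op6 P1: load  L1 → O/S on L1; bus BusRd; mem=50
  op7 P0: load  L0 → E/I on L0; bus (none); mem=10
  op8 P1: store L1 := 22 → I/M on L1; bus BusUpgr Flush; mem=77
  op9 P0: load  L0 → E/I on L0; bus (none); mem=10
  op10 P1: store L1 := 65 → I/M on L1; bus (none); mem=77
  op11 P0: load  L1 → S/O on L1; bus BusRd; mem=77
  op12 P0: store L1 := 32 → M/I on L1; bus BusUpgr Flush; mem=65
  op13 P1: store L1 := 94 → I/M on L1; bus BusRdX Flush; mem=32
  op14 P0: load  L1 → S/O on L1; bus BusRd; mem=32
  op15 P1: load  L1 → S/O on L1; bus (none); mem=32
  op16 P1: store L1 := 12 → I/M on L1; bus BusUpgr; mem=32
  op17 P0: store L1 := 78 → M/I on L1; bus BusRdX Flush; mem=12
  op18 P1: load  L1 → O/S on L1; bus BusRd; mem=12
  op19 P1: store L1 := 78 → I/M on L1; bus BusUpgr Flush; mem=78
  op20 P0: load  L1 → S/O on L1; bus BusRd; mem=78
  op21 P0: load  L1 → S/O on L1; bus (none); mem=78
  op22 P0: store L1 := 63 → M/I on L1; bus BusUpgr Flush; mem=78
  op23 P0: store L2 := 23 → M/I on L2; bus BusRdX; mem=50
  op24 P1: store L2 := 66 → I/M on L2; bus BusRdX Flush; mem=23
  op25 P0: store L1 := 7 → M/I on L1; bus (none); mem=78
  op26 P1: load  L1 → O/S on L1; bus BusRd; mem=78
  op27 P0: store L1 := 94 → M/I on L1; bus BusUpgr; mem=78
  op28 P1: load  L2 → I/M on L2; bus (none); mem=23
  op29 P0: load  L1 → M/I on L1; bus (none); mem=78
  op30 P0: store L1 := 39 → M/I on L1; bus (none); mem=78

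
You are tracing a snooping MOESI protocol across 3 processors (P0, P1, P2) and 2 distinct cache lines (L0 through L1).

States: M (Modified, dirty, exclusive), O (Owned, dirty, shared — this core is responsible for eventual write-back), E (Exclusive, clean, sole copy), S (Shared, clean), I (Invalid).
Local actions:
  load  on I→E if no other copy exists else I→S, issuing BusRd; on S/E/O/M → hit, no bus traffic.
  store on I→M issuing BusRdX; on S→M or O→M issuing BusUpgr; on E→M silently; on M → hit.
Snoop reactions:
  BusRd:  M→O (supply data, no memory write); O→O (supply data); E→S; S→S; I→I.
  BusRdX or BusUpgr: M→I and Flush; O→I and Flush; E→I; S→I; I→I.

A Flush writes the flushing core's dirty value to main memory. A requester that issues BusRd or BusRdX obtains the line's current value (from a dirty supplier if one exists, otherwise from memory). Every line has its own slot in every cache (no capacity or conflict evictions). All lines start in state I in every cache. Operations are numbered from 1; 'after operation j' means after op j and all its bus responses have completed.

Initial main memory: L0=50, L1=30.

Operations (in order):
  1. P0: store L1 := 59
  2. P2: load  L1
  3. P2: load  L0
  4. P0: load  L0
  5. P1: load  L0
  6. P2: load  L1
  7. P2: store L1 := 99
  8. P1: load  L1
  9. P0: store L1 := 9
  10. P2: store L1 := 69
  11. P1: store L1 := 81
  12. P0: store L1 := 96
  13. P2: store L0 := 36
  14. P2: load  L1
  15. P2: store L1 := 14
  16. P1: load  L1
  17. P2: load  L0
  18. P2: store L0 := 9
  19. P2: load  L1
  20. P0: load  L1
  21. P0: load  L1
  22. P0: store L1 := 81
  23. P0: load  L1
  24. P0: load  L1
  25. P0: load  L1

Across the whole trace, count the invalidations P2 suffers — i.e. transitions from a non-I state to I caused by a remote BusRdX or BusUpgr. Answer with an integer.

1. P0: store L1 := 59  bus=[BusRdX]  L1: P0=M P1=I P2=I  mem[L1]=30
2. P2: load  L1  bus=[BusRd]  L1: P0=O P1=I P2=S  mem[L1]=30
3. P2: load  L0  bus=[BusRd]  L0: P0=I P1=I P2=E  mem[L0]=50
4. P0: load  L0  bus=[BusRd]  L0: P0=S P1=I P2=S  mem[L0]=50
5. P1: load  L0  bus=[BusRd]  L0: P0=S P1=S P2=S  mem[L0]=50
6. P2: load  L1  bus=[-]  L1: P0=O P1=I P2=S  mem[L1]=30
7. P2: store L1 := 99  bus=[BusUpgr,Flush]  L1: P0=I P1=I P2=M  mem[L1]=59
8. P1: load  L1  bus=[BusRd]  L1: P0=I P1=S P2=O  mem[L1]=59
9. P0: store L1 := 9  bus=[BusRdX,Flush]  L1: P0=M P1=I P2=I  mem[L1]=99
10. P2: store L1 := 69  bus=[BusRdX,Flush]  L1: P0=I P1=I P2=M  mem[L1]=9
11. P1: store L1 := 81  bus=[BusRdX,Flush]  L1: P0=I P1=M P2=I  mem[L1]=69
12. P0: store L1 := 96  bus=[BusRdX,Flush]  L1: P0=M P1=I P2=I  mem[L1]=81
13. P2: store L0 := 36  bus=[BusUpgr]  L0: P0=I P1=I P2=M  mem[L0]=50
14. P2: load  L1  bus=[BusRd]  L1: P0=O P1=I P2=S  mem[L1]=81
15. P2: store L1 := 14  bus=[BusUpgr,Flush]  L1: P0=I P1=I P2=M  mem[L1]=96
16. P1: load  L1  bus=[BusRd]  L1: P0=I P1=S P2=O  mem[L1]=96
17. P2: load  L0  bus=[-]  L0: P0=I P1=I P2=M  mem[L0]=50
18. P2: store L0 := 9  bus=[-]  L0: P0=I P1=I P2=M  mem[L0]=50
19. P2: load  L1  bus=[-]  L1: P0=I P1=S P2=O  mem[L1]=96
20. P0: load  L1  bus=[BusRd]  L1: P0=S P1=S P2=O  mem[L1]=96
21. P0: load  L1  bus=[-]  L1: P0=S P1=S P2=O  mem[L1]=96
22. P0: store L1 := 81  bus=[BusUpgr,Flush]  L1: P0=M P1=I P2=I  mem[L1]=14
23. P0: load  L1  bus=[-]  L1: P0=M P1=I P2=I  mem[L1]=14
24. P0: load  L1  bus=[-]  L1: P0=M P1=I P2=I  mem[L1]=14
25. P0: load  L1  bus=[-]  L1: P0=M P1=I P2=I  mem[L1]=14

invalidations = 3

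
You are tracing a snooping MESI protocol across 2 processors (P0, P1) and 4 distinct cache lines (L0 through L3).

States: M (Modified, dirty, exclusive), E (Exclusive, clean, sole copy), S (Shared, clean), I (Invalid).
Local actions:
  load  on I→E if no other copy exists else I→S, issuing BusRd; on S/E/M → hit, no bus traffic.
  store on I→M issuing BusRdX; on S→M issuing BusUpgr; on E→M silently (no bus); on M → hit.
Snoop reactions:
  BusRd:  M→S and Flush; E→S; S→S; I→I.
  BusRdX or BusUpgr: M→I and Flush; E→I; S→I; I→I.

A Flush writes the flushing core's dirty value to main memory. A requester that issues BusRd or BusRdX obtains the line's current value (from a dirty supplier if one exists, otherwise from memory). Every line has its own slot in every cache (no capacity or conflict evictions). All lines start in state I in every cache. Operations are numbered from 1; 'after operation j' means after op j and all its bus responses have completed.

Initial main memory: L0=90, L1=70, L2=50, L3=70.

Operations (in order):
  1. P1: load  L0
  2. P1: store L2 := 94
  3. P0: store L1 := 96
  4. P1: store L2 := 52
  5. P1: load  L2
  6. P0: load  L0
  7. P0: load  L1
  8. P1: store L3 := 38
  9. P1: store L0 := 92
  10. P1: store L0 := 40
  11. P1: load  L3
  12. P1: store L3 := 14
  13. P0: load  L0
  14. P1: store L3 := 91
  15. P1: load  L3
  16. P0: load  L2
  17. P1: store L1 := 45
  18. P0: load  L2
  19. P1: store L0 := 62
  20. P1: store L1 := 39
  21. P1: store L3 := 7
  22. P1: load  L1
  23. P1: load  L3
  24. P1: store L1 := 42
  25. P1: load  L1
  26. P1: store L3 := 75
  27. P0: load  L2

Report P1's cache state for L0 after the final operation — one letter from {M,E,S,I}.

state = M

step 1: P1: load  L0  ⟶  IE  (L0)  txn=BusRd  M[L0]=90
step 2: P1: store L2 := 94  ⟶  IM  (L2)  txn=BusRdX  M[L2]=50
step 3: P0: store L1 := 96  ⟶  MI  (L1)  txn=BusRdX  M[L1]=70
step 4: P1: store L2 := 52  ⟶  IM  (L2)  txn=∅  M[L2]=50
step 5: P1: load  L2  ⟶  IM  (L2)  txn=∅  M[L2]=50
step 6: P0: load  L0  ⟶  SS  (L0)  txn=BusRd  M[L0]=90
step 7: P0: load  L1  ⟶  MI  (L1)  txn=∅  M[L1]=70
step 8: P1: store L3 := 38  ⟶  IM  (L3)  txn=BusRdX  M[L3]=70
step 9: P1: store L0 := 92  ⟶  IM  (L0)  txn=BusUpgr  M[L0]=90
step 10: P1: store L0 := 40  ⟶  IM  (L0)  txn=∅  M[L0]=90
step 11: P1: load  L3  ⟶  IM  (L3)  txn=∅  M[L3]=70
step 12: P1: store L3 := 14  ⟶  IM  (L3)  txn=∅  M[L3]=70
step 13: P0: load  L0  ⟶  SS  (L0)  txn=BusRd+Flush  M[L0]=40
step 14: P1: store L3 := 91  ⟶  IM  (L3)  txn=∅  M[L3]=70
step 15: P1: load  L3  ⟶  IM  (L3)  txn=∅  M[L3]=70
step 16: P0: load  L2  ⟶  SS  (L2)  txn=BusRd+Flush  M[L2]=52
step 17: P1: store L1 := 45  ⟶  IM  (L1)  txn=BusRdX+Flush  M[L1]=96
step 18: P0: load  L2  ⟶  SS  (L2)  txn=∅  M[L2]=52
step 19: P1: store L0 := 62  ⟶  IM  (L0)  txn=BusUpgr  M[L0]=40
step 20: P1: store L1 := 39  ⟶  IM  (L1)  txn=∅  M[L1]=96
step 21: P1: store L3 := 7  ⟶  IM  (L3)  txn=∅  M[L3]=70
step 22: P1: load  L1  ⟶  IM  (L1)  txn=∅  M[L1]=96
step 23: P1: load  L3  ⟶  IM  (L3)  txn=∅  M[L3]=70
step 24: P1: store L1 := 42  ⟶  IM  (L1)  txn=∅  M[L1]=96
step 25: P1: load  L1  ⟶  IM  (L1)  txn=∅  M[L1]=96
step 26: P1: store L3 := 75  ⟶  IM  (L3)  txn=∅  M[L3]=70
step 27: P0: load  L2  ⟶  SS  (L2)  txn=∅  M[L2]=52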